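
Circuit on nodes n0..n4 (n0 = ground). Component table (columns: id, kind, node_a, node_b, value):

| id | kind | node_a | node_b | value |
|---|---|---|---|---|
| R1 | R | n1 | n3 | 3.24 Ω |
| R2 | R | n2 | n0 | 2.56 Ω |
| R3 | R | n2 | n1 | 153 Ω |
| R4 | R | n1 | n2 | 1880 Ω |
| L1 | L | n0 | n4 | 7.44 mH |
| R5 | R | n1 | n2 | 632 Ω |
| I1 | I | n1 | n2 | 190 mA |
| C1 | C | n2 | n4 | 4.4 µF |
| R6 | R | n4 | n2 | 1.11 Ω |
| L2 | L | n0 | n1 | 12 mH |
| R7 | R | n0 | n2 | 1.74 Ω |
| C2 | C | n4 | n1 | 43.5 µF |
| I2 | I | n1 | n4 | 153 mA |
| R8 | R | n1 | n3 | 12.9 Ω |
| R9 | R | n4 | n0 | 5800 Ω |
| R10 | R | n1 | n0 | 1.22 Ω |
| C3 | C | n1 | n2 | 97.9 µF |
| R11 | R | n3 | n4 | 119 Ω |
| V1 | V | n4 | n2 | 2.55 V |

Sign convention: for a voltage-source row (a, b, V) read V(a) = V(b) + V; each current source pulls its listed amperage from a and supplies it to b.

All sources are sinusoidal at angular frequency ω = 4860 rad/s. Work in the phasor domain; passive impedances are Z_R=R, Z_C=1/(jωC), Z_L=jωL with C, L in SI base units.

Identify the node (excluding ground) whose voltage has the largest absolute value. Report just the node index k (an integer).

4

Apply KCL at each of the 4 non-ground nodes and solve the resulting linear system.
Node n1: branches {R1, R3, R4, R5, I1, L2, C2, I2, R8, R10, C3} → V_1 = 0.1574+0.4032j
Node n2: branches {R2, R3, R4, R5, I1, C1, R6, R7, C3, V1} → V_2 = -0.1335-0.2703j
Node n3: branches {R1, R8, R11} → V_3 = 0.2055+0.3889j
Node n4: branches {L1, C1, R6, C2, I2, R9, R11, V1} → V_4 = 2.417-0.2703j
Source currents: i(V1)=-2.298-0.4597j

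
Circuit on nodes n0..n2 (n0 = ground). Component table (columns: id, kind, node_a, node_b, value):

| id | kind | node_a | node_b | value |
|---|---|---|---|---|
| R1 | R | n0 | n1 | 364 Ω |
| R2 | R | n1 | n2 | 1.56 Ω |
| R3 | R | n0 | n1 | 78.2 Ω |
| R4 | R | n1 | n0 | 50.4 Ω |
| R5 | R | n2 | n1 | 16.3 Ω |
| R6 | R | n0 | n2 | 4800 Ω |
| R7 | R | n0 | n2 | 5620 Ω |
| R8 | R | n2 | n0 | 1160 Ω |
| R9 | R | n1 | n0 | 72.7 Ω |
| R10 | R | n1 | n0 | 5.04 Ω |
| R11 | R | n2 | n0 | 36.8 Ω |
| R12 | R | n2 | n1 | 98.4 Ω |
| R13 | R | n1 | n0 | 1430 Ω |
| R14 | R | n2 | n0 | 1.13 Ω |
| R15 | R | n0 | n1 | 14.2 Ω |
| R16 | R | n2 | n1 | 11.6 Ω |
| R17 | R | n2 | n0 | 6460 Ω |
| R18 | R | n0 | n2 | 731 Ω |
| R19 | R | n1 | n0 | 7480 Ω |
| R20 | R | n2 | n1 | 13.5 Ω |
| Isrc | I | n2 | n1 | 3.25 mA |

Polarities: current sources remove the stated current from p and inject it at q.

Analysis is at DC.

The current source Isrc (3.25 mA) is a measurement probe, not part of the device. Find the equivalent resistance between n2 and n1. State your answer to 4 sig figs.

R_eq = 0.9015 Ω

Apply KCL at each of the 2 non-ground nodes and solve the resulting linear system.
Node n1: branches {R1, R2, R3, R4, R5, R9, R10, R12, R13, R15, R16, R19, R20, Isrc} → V_1 = 0.002173
Node n2: branches {R2, R5, R6, R7, R8, R11, R12, R14, R16, R17, R18, R20, Isrc} → V_2 = -0.0007571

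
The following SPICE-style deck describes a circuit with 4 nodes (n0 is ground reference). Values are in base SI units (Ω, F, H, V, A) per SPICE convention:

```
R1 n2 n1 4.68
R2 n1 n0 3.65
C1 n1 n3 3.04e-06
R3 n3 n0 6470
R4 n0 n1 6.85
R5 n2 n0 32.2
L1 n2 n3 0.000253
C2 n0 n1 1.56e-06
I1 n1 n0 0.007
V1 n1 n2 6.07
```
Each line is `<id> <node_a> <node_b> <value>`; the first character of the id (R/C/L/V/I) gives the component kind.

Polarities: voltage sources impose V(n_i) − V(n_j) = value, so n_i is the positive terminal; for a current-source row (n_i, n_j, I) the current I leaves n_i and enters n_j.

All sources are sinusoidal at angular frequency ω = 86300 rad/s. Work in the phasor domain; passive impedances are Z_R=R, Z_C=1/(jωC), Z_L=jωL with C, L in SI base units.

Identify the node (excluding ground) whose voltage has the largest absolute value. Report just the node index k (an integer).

2

Apply KCL at each of the 3 non-ground nodes and solve the resulting linear system.
Node n1: branches {R1, R2, C1, R4, C2, I1, V1} → V_1 = 0.3690-0.1101j
Node n2: branches {R1, R5, L1, V1} → V_2 = -5.701-0.1101j
Node n3: branches {C1, R3, L1} → V_3 = 1.653-0.1089j
Source currents: i(V1)=-1.474+0.3334j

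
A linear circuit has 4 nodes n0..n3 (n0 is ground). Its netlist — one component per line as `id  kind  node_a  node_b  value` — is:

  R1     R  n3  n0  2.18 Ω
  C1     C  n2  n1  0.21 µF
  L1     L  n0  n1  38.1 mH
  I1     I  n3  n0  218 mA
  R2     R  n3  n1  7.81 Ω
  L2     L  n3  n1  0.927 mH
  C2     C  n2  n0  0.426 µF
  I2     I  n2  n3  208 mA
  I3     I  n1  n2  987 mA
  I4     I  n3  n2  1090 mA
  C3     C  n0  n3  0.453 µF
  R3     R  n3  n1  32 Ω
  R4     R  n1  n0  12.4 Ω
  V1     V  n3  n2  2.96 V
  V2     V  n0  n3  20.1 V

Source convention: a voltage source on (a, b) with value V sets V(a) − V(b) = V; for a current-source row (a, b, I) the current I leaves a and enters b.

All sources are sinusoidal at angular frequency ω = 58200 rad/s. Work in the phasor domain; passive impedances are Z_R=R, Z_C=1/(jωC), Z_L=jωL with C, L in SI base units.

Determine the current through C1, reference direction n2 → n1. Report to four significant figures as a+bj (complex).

-0.001393-0.06851j A

MNA unknowns: 3 node voltages V₁..V_3 plus 2 source currents (V1, V2)
R1: Y=0.4587+0.000j on G[3,0]
C1: Y=0.000+0.01222j on G[2,1]
L1: Y=0.000-0.0004510j on G[0,1]
I1: z[3]−=0.218, z[0]+=0.218
R2: Y=0.1280+0.000j on G[3,1]
L2: Y=0.000-0.01854j on G[3,1]
C2: Y=0.000+0.02479j on G[2,0]
I2: z[2]−=0.208, z[3]+=0.208
I3: z[1]−=0.987, z[2]+=0.987
I4: z[3]−=1.09, z[2]+=1.09
C3: Y=0.000+0.02636j on G[0,3]
R3: Y=0.03125+0.000j on G[3,1]
R4: Y=0.08065+0.000j on G[1,0]
V1: row V3−V2=2.96, i_V1 at 3,2
V2: row V0−V3=20.1, i_V2 at 0,3
solve → V1=-17.45-0.1140j, V2=-23.06+0.000j, V3=-20.10+0.000j
aux → i_V1=-1.870-0.6402j, i_V2=-10.41-1.103j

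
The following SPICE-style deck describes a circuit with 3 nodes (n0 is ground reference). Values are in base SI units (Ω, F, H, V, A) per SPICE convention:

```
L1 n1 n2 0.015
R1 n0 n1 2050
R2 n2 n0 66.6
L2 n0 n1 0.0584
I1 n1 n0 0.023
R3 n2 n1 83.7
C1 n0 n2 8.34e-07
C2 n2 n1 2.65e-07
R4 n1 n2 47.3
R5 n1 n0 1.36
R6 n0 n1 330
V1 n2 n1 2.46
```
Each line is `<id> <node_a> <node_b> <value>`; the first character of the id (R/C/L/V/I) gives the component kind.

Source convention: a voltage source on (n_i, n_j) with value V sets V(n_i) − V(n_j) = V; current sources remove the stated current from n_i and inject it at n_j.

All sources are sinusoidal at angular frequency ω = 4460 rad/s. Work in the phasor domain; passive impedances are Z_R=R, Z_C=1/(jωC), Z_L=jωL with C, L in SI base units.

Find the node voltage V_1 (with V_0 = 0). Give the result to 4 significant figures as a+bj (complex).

Element admittances at ω=4460 rad/s:
  Y(L1) = 0.000-0.01495j S between n1,n2
  Y(R1) = 0.0004878+0.000j S between n0,n1
  Y(R2) = 0.01502+0.000j S between n2,n0
  Y(L2) = 0.000-0.003839j S between n0,n1
  I1: injects 0.023 A into n0 (from n1)
  Y(R3) = 0.01195+0.000j S between n2,n1
  Y(C1) = 0.000+0.003720j S between n0,n2
  Y(C2) = 0.000+0.001182j S between n2,n1
  Y(R4) = 0.02114+0.000j S between n1,n2
  Y(R5) = 0.7353+0.000j S between n1,n0
  Y(R6) = 0.003030+0.000j S between n0,n1
  V1: constraint V(n2)−V(n1) = 2.46
Assemble and solve the 3×3 MNA system:
  V(n1)=-0.07951-0.01215j  V(n2)=2.380-0.01215j
  i(V1)=-0.1172+0.02519j

-0.07951-0.01215j V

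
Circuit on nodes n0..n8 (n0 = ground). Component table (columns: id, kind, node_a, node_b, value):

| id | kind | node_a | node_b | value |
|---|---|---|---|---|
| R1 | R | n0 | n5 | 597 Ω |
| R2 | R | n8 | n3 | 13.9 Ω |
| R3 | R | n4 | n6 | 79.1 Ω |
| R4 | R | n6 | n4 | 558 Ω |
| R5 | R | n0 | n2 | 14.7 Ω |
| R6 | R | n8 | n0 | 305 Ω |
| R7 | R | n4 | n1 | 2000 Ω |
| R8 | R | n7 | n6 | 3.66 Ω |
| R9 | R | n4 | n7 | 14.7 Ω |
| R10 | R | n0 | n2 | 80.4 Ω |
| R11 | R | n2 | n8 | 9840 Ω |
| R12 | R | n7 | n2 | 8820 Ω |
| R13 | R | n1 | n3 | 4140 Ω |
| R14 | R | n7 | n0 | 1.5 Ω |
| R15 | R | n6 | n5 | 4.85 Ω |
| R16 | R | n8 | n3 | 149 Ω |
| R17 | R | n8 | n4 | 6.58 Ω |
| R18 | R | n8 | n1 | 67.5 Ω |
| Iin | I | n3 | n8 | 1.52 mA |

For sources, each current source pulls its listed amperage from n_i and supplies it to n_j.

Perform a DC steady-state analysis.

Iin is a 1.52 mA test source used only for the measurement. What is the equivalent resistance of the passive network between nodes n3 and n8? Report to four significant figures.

R_eq = 12.68 Ω

Element admittances at DC:
  Y(R1) = 0.001675 S between n0,n5
  Y(R2) = 0.07194 S between n8,n3
  Y(R3) = 0.01264 S between n4,n6
  Y(R4) = 0.001792 S between n6,n4
  Y(R5) = 0.06803 S between n0,n2
  Y(R6) = 0.003279 S between n8,n0
  Y(R7) = 0.0005000 S between n4,n1
  Y(R8) = 0.2732 S between n7,n6
  Y(R9) = 0.06803 S between n4,n7
  Y(R10) = 0.01244 S between n0,n2
  Y(R11) = 0.0001016 S between n2,n8
  Y(R12) = 0.0001134 S between n7,n2
  Y(R13) = 0.0002415 S between n1,n3
  Y(R14) = 0.6667 S between n7,n0
  Y(R15) = 0.2062 S between n6,n5
  Y(R16) = 0.006711 S between n8,n3
  Y(R17) = 0.1520 S between n8,n4
  Y(R18) = 0.01481 S between n8,n1
  Iin: injects 0.00152 A into n8 (from n3)
Assemble and solve the 8×8 MNA system:
  V(n1)=-0.0002983  V(n2)=1.150e-09  V(n3)=-0.01927  V(n4)=-4.260e-08  V(n5)=-6.453e-09  V(n6)=-6.505e-09  V(n7)=-4.638e-09  V(n8)=9.182e-07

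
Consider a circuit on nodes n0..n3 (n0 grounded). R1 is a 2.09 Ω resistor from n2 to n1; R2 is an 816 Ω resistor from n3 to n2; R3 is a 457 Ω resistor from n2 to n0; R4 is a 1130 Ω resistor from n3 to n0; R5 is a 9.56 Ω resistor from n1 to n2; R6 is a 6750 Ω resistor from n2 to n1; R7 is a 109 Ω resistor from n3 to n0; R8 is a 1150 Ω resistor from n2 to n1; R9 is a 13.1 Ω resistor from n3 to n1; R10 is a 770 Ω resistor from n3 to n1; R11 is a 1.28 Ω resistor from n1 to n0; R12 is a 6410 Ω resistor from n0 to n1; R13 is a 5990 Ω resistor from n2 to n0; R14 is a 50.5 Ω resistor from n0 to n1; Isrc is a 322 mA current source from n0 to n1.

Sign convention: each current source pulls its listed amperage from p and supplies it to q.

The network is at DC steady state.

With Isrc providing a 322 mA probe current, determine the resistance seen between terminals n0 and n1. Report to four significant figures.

R_eq = 1.231 Ω

Apply KCL at each of the 3 non-ground nodes and solve the resulting linear system.
Node n1: branches {R1, R5, R6, R8, R9, R10, R11, R12, R14, Isrc} → V_1 = 0.3963
Node n2: branches {R1, R2, R3, R5, R6, R8, R13} → V_2 = 0.3946
Node n3: branches {R2, R4, R7, R9, R10} → V_3 = 0.3515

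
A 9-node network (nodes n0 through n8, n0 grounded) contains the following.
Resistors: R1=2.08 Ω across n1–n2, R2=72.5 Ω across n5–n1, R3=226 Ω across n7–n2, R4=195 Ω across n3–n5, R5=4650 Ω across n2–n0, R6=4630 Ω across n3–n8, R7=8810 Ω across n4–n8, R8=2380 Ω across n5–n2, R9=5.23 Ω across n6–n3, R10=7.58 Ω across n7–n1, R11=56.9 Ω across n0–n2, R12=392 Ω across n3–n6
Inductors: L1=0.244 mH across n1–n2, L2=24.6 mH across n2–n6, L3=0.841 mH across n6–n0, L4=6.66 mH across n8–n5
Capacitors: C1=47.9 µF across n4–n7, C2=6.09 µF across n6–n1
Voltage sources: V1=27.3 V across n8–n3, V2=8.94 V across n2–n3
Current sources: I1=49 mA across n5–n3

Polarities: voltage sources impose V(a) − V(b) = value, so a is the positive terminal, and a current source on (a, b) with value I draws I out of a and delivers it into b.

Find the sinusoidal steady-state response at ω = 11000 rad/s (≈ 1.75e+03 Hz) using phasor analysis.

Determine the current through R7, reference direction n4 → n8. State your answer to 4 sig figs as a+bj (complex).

Apply KCL at each of the 8 non-ground nodes and solve the resulting linear system.
Node n1: branches {R1, R2, L1, R10, C2} → V_1 = 7.130-4.338j
Node n2: branches {R1, L1, R3, L2, R5, R8, R11, V2} → V_2 = 6.703-3.314j
Node n3: branches {R4, R6, R9, R12, V1, V2, I1} → V_3 = -2.237-3.314j
Node n4: branches {C1, R7} → V_4 = 7.132-4.308j
Node n5: branches {R2, R4, L4, R8, I1} → V_5 = 10.08-14.62j
Node n6: branches {L2, L3, R9, C2, R12} → V_6 = -0.5455-1.103j
Node n7: branches {R3, C1, R10} → V_7 = 7.131-4.304j
Node n8: branches {R6, R7, L4, V1} → V_8 = 25.06-3.314j
Source currents: i(V1)=-0.1622+0.2044j, i(V2)=-0.2836-0.5749j

-0.002035-0.0001128j A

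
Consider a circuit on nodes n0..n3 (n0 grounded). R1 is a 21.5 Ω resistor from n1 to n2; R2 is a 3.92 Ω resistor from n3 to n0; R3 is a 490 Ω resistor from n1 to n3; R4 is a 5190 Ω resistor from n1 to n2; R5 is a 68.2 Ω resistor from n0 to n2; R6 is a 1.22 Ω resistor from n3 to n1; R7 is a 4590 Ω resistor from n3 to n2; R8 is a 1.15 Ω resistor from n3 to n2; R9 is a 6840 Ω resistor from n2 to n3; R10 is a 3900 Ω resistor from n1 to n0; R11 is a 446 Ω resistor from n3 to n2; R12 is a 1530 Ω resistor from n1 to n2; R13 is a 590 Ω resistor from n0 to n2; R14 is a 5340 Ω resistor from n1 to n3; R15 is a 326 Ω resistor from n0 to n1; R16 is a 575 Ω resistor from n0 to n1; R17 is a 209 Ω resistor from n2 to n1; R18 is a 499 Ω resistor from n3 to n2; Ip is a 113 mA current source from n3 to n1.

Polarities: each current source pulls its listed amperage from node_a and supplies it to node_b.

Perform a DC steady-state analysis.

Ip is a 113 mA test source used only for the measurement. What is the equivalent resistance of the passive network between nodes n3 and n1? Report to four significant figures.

Element admittances at DC:
  Y(R1) = 0.04651 S between n1,n2
  Y(R2) = 0.2551 S between n3,n0
  Y(R3) = 0.002041 S between n1,n3
  Y(R4) = 0.0001927 S between n1,n2
  Y(R5) = 0.01466 S between n0,n2
  Y(R6) = 0.8197 S between n3,n1
  Y(R7) = 0.0002179 S between n3,n2
  Y(R8) = 0.8696 S between n3,n2
  Y(R9) = 0.0001462 S between n2,n3
  Y(R10) = 0.0002564 S between n1,n0
  Y(R11) = 0.002242 S between n3,n2
  Y(R12) = 0.0006536 S between n1,n2
  Y(R13) = 0.001695 S between n0,n2
  Y(R14) = 0.0001873 S between n1,n3
  Y(R15) = 0.003067 S between n0,n1
  Y(R16) = 0.001739 S between n0,n1
  Y(R17) = 0.004785 S between n2,n1
  Y(R18) = 0.002004 S between n3,n2
  Ip: injects 0.113 A into n1 (from n3)
Assemble and solve the 3×3 MNA system:
  V(n1)=0.1262  V(n2)=0.004396  V(n3)=-0.002787

R_eq = 1.141 Ω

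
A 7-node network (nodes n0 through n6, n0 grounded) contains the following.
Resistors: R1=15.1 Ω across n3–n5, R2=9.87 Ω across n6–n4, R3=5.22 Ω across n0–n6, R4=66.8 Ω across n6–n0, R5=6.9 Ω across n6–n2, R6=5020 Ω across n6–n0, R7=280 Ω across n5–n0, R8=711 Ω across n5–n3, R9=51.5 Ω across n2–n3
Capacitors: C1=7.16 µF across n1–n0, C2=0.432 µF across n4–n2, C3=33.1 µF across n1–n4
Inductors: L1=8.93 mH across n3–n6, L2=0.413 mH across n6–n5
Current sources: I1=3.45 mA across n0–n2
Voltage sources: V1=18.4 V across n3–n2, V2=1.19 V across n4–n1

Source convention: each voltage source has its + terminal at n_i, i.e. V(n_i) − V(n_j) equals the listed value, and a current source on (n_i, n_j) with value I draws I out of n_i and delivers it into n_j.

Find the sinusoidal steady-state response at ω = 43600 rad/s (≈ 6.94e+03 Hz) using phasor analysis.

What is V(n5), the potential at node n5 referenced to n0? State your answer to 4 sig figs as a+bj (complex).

Apply KCL at each of the 6 non-ground nodes and solve the resulting linear system.
Node n1: branches {C1, C3, V2} → V_1 = -0.2642+0.3588j
Node n2: branches {R5, C2, I1, R9, V1} → V_2 = -2.814+3.603j
Node n3: branches {R1, L1, R8, R9, V1} → V_3 = 15.59+3.603j
Node n4: branches {R2, C2, C3, V2} → V_4 = 0.9258+0.3588j
Node n5: branches {R1, R7, L2, R8} → V_5 = 7.822+9.193j
Node n6: branches {R2, R3, R4, R5, R6, L1, L2} → V_6 = 0.4234+0.2401j
Source currents: i(V1)=-0.8910+0.4170j, i(V2)=-0.1120-1.800j

7.822+9.193j V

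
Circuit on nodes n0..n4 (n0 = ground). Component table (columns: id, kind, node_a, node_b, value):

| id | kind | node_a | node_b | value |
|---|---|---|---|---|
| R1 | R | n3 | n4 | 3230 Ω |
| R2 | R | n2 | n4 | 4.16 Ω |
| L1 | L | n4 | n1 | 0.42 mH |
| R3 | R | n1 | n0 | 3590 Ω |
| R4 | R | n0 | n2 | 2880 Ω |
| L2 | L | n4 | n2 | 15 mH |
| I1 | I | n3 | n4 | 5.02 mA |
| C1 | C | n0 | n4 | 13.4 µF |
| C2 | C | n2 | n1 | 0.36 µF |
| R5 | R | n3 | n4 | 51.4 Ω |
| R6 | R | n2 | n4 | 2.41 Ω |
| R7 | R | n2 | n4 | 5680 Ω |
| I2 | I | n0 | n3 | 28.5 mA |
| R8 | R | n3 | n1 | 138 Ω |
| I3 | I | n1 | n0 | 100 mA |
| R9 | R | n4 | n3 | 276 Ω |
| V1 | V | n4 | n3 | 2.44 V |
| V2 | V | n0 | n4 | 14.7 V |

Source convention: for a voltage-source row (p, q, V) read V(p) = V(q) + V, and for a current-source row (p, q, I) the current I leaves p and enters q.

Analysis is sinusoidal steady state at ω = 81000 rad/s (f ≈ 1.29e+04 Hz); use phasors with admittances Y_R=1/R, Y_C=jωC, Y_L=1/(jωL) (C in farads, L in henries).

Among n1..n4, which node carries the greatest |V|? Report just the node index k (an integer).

1

Element admittances at ω=81000 rad/s:
  Y(R1) = 0.0003096+0.000j S between n3,n4
  Y(R2) = 0.2404+0.000j S between n2,n4
  Y(L1) = 0.000-0.02939j S between n4,n1
  Y(R3) = 0.0002786+0.000j S between n1,n0
  Y(R4) = 0.0003472+0.000j S between n0,n2
  Y(L2) = 0.000-0.0008230j S between n4,n2
  I1: injects 0.00502 A into n4 (from n3)
  Y(C1) = 0.000+1.085j S between n0,n4
  Y(C2) = 0.000+0.02916j S between n2,n1
  Y(R5) = 0.01946+0.000j S between n3,n4
  Y(R6) = 0.4149+0.000j S between n2,n4
  Y(R7) = 0.0001761+0.000j S between n2,n4
  I2: injects 0.0285 A into n3 (from n0)
  Y(R8) = 0.007246+0.000j S between n3,n1
  I3: injects 0.1 A into n0 (from n1)
  Y(R9) = 0.003623+0.000j S between n4,n3
  V1: constraint V(n4)−V(n3) = 2.44
  V2: constraint V(n0)−V(n4) = 14.7
Assemble and solve the 6×6 MNA system:
  V(n1)=-27.57-0.3979j  V(n2)=-14.70-0.5721j  V(n3)=-17.14+0.000j  V(n4)=-14.70+0.000j
  i(V1)=-0.005000+0.002884j  i(V2)=0.05872-15.96j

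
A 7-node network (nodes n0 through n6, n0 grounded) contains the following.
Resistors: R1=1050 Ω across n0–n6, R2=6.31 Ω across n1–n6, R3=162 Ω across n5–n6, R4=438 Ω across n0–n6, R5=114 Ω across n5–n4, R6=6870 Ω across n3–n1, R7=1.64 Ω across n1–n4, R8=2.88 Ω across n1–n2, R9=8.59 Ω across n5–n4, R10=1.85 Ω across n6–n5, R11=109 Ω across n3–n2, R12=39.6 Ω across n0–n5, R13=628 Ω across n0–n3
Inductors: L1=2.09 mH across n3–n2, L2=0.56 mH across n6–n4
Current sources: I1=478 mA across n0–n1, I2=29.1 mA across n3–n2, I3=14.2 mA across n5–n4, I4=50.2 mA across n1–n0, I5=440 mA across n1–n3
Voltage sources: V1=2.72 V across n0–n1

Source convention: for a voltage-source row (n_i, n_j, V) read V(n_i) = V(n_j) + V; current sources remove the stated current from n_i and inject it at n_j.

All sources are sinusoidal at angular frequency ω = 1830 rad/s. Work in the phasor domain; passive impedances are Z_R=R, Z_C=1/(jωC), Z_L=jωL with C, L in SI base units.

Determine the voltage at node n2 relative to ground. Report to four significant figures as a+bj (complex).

Apply KCL at each of the 6 non-ground nodes and solve the resulting linear system.
Node n1: branches {R2, R6, R7, I1, R8, I4, I5, V1} → V_1 = -2.720+0.000j
Node n2: branches {L1, I2, R8, R11} → V_2 = -1.447-0.007854j
Node n3: branches {L1, R6, I2, R11, R13, I5} → V_3 = -1.381+1.569j
Node n4: branches {L2, R5, R7, R9, I3} → V_4 = -2.627-0.007568j
Node n5: branches {R3, R5, R9, I3, R10, R12} → V_5 = -2.546+0.01872j
Node n6: branches {R1, R2, R3, R4, L2, R10} → V_6 = -2.619+0.02561j
Source currents: i(V1)=-0.5028+0.003054j

-1.447-0.007854j V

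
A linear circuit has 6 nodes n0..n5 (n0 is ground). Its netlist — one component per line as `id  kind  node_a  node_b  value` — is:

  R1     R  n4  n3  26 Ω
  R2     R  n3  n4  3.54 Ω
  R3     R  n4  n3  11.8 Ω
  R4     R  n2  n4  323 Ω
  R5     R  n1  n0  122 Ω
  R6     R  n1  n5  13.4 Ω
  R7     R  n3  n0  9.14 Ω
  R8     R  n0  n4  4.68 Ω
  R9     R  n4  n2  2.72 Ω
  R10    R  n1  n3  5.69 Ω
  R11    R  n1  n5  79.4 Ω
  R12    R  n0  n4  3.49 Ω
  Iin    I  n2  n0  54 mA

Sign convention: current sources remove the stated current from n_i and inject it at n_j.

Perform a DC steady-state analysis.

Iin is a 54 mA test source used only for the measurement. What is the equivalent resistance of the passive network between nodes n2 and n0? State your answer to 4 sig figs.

Apply KCL at each of the 5 non-ground nodes and solve the resulting linear system.
Node n1: branches {R5, R6, R10, R11} → V_1 = -0.06771
Node n2: branches {R4, R9, Iin} → V_2 = -0.2370
Node n3: branches {R1, R2, R3, R7, R10} → V_3 = -0.07087
Node n4: branches {R1, R2, R3, R4, R8, R9, R12} → V_4 = -0.09135
Node n5: branches {R6, R11} → V_5 = -0.06771

R_eq = 4.389 Ω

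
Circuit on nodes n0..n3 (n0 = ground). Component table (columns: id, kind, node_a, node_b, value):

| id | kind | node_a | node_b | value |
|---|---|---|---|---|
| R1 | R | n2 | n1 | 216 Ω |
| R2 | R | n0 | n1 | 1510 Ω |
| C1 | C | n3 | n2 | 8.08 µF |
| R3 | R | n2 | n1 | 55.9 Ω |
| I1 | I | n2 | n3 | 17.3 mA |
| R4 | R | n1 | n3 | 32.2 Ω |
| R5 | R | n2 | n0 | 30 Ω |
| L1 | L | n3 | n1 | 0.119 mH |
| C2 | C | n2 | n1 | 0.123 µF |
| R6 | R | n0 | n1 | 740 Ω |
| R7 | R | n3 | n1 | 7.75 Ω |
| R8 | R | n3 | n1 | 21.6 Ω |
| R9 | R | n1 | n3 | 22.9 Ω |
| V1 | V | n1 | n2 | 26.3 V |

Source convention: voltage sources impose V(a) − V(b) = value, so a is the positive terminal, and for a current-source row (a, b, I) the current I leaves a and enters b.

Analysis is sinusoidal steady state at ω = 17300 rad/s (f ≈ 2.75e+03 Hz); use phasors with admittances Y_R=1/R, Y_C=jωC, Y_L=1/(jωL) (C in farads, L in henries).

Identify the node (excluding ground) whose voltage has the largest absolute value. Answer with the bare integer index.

Apply KCL at each of the 3 non-ground nodes and solve the resulting linear system.
Node n1: branches {R1, R2, R3, R4, L1, C2, R6, R7, R8, R9, V1} → V_1 = 24.80+0.000j
Node n2: branches {R1, C1, R3, I1, R5, C2, V1} → V_2 = -1.498+0.000j
Node n3: branches {C1, I1, R4, L1, R7, R8, R9} → V_3 = 31.81-5.012j
Source currents: i(V1)=-1.326-4.711j

3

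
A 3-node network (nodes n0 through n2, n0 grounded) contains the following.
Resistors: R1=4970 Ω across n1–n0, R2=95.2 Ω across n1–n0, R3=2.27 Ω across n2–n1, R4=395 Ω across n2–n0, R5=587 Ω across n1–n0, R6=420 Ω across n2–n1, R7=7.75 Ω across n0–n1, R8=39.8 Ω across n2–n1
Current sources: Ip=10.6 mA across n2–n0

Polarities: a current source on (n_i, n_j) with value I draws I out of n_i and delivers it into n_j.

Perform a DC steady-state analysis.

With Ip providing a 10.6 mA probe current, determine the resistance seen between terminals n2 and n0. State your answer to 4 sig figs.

R_eq = 8.997 Ω

MNA unknowns: 2 node voltages V₁..V_2
R1: Y=0.0002012 on G[1,0]
R2: Y=0.01050 on G[1,0]
R3: Y=0.4405 on G[2,1]
R4: Y=0.002532 on G[2,0]
R5: Y=0.001704 on G[1,0]
R6: Y=0.002381 on G[2,1]
R7: Y=0.1290 on G[0,1]
R8: Y=0.02513 on G[2,1]
Ip: z[2]−=0.0106, z[0]+=0.0106
solve → V1=-0.07324, V2=-0.09537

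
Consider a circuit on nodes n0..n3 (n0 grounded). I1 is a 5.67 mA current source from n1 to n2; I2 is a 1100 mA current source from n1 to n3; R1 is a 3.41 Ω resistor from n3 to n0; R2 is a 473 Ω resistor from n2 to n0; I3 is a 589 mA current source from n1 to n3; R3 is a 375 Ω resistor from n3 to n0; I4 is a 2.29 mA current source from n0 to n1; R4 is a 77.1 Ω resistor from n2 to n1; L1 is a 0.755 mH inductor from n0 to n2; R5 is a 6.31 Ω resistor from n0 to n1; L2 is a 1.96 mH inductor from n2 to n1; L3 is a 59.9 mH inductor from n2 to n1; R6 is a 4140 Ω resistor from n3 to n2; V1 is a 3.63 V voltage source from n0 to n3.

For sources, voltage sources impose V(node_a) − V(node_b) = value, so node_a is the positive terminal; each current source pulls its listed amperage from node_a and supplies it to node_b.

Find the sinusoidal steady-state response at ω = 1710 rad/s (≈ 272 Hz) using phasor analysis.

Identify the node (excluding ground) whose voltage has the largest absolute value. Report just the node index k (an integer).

1

Element admittances at ω=1710 rad/s:
  I1: injects 0.00567 A into n2 (from n1)
  I2: injects 1.1 A into n3 (from n1)
  Y(R1) = 0.2933+0.000j S between n3,n0
  Y(R2) = 0.002114+0.000j S between n2,n0
  I3: injects 0.589 A into n3 (from n1)
  Y(R3) = 0.002667+0.000j S between n3,n0
  I4: injects 0.00229 A into n1 (from n0)
  Y(R4) = 0.01297+0.000j S between n2,n1
  Y(L1) = 0.000-0.7746j S between n0,n2
  Y(R5) = 0.1585+0.000j S between n0,n1
  Y(L2) = 0.000-0.2984j S between n2,n1
  Y(L3) = 0.000-0.009763j S between n2,n1
  Y(R6) = 0.0002415+0.000j S between n3,n2
  V1: constraint V(n0)−V(n3) = 3.63
Assemble and solve the 4×4 MNA system:
  V(n1)=-3.681-4.910j  V(n2)=-1.009-1.423j  V(n3)=-3.630+0.000j
  i(V1)=-2.764+0.0003436j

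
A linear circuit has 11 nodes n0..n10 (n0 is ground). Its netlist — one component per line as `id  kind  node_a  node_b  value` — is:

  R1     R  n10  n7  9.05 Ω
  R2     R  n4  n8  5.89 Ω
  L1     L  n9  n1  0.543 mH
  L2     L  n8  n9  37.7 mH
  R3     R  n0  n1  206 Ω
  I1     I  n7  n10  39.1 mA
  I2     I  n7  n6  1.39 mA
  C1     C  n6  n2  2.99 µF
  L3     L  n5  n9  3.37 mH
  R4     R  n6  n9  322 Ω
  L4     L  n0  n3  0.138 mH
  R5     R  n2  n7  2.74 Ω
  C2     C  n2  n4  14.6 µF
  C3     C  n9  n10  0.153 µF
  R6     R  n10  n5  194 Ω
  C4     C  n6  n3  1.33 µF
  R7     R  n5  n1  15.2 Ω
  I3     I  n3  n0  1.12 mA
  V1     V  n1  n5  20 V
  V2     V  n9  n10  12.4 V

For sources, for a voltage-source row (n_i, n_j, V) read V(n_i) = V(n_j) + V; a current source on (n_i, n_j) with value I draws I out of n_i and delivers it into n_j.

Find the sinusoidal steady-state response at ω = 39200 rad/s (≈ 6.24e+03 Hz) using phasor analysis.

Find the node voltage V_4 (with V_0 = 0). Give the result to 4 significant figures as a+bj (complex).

-0.1498+1.844j V

Element admittances at ω=39200 rad/s:
  Y(R1) = 0.1105+0.000j S between n10,n7
  Y(R2) = 0.1698+0.000j S between n4,n8
  Y(L1) = 0.000-0.04698j S between n9,n1
  Y(L2) = 0.000-0.0006767j S between n8,n9
  Y(R3) = 0.004854+0.000j S between n0,n1
  I1: injects 0.0391 A into n10 (from n7)
  I2: injects 0.00139 A into n6 (from n7)
  Y(C1) = 0.000+0.1172j S between n6,n2
  Y(L3) = 0.000-0.007570j S between n5,n9
  Y(R4) = 0.003106+0.000j S between n6,n9
  Y(L4) = 0.000-0.1849j S between n0,n3
  Y(R5) = 0.3650+0.000j S between n2,n7
  Y(C2) = 0.000+0.5723j S between n2,n4
  Y(C3) = 0.000+0.005998j S between n9,n10
  Y(R6) = 0.005155+0.000j S between n10,n5
  Y(C4) = 0.000+0.05214j S between n6,n3
  Y(R7) = 0.06579+0.000j S between n5,n1
  I3: injects 0.00112 A into n0 (from n3)
  V1: constraint V(n1)−V(n5) = 20
  V2: constraint V(n9)−V(n10) = 12.4
Assemble and solve the 12×12 MNA system:
  V(n1)=14.17+1.037j  V(n2)=-0.1361+1.844j  V(n3)=0.02722-0.3783j  V(n4)=-0.1498+1.844j  V(n5)=-5.826+1.037j  V(n6)=-0.06929+0.9415j  V(n7)=-0.4260+1.844j  V(n8)=-0.1496+1.798j  V(n9)=11.38+1.844j  V(n10)=-1.017+1.844j
  i(V1)=-1.347+0.1261j  i(V2)=-0.07962-0.07024j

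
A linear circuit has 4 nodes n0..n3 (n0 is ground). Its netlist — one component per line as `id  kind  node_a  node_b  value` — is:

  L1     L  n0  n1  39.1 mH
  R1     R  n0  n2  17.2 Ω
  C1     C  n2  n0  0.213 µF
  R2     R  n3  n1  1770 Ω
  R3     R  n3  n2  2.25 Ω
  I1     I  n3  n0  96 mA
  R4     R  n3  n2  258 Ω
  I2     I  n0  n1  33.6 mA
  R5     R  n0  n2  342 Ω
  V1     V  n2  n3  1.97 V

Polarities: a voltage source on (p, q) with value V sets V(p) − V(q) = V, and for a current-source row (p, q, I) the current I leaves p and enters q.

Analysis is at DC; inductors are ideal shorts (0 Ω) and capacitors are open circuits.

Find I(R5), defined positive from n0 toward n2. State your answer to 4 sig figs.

0.004502 A

Apply KCL at each of the 3 non-ground nodes and solve the resulting linear system.
Node n1: branches {L1, R2, I2} → V_1 = 0.000
Node n2: branches {R1, C1, R3, R4, R5, V1} → V_2 = -1.540
Node n3: branches {R2, R3, I1, R4, V1} → V_3 = -3.510
Source currents: i(L1)=-0.03162, i(V1)=-0.7892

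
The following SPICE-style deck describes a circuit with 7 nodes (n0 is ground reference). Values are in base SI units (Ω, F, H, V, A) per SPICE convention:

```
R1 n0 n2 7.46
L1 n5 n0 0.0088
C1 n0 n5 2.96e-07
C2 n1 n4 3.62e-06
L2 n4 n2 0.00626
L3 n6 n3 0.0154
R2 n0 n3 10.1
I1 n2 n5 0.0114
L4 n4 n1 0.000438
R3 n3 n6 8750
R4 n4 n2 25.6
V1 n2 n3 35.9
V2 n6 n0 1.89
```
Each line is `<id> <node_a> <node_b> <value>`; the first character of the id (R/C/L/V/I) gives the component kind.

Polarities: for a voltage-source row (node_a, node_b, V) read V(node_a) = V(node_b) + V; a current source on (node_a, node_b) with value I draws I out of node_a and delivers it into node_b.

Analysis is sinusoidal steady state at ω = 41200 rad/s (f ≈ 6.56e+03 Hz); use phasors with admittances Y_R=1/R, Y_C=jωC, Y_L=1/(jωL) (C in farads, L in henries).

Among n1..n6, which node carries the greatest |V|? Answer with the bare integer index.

Apply KCL at each of the 6 non-ground nodes and solve the resulting linear system.
Node n1: branches {C2, L4} → V_1 = 15.21-0.1526j
Node n2: branches {R1, L2, I1, R4, V1} → V_2 = 15.21-0.1526j
Node n3: branches {L3, R2, R3, V1} → V_3 = -20.69-0.1526j
Node n4: branches {C2, L2, L4, R4} → V_4 = 15.21-0.1526j
Node n5: branches {L1, C1, I1} → V_5 = 0.000-1.208j
Node n6: branches {L3, R3, V2} → V_6 = 1.890+0.000j
Source currents: i(V1)=-2.051+0.02046j, i(V2)=-0.002821+0.03556j

3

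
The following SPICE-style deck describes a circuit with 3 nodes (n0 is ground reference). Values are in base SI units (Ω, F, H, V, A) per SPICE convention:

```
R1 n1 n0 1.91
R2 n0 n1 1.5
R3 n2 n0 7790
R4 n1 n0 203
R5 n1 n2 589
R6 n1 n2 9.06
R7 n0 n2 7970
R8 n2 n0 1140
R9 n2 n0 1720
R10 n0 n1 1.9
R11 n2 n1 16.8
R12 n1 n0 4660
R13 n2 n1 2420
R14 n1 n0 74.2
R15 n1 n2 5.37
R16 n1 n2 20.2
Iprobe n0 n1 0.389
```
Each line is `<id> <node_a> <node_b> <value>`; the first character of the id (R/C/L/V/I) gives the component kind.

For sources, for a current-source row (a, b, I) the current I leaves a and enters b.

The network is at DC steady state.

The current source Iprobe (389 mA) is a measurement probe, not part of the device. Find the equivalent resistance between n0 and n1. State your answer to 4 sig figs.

Element admittances at DC:
  Y(R1) = 0.5236 S between n1,n0
  Y(R2) = 0.6667 S between n0,n1
  Y(R3) = 0.0001284 S between n2,n0
  Y(R4) = 0.004926 S between n1,n0
  Y(R5) = 0.001698 S between n1,n2
  Y(R6) = 0.1104 S between n1,n2
  Y(R7) = 0.0001255 S between n0,n2
  Y(R8) = 0.0008772 S between n2,n0
  Y(R9) = 0.0005814 S between n2,n0
  Y(R10) = 0.5263 S between n0,n1
  Y(R11) = 0.05952 S between n2,n1
  Y(R12) = 0.0002146 S between n1,n0
  Y(R13) = 0.0004132 S between n2,n1
  Y(R14) = 0.01348 S between n1,n0
  Y(R15) = 0.1862 S between n1,n2
  Y(R16) = 0.04950 S between n1,n2
  Iprobe: injects 0.389 A into n1 (from n0)
Assemble and solve the 2×2 MNA system:
  V(n1)=0.2240  V(n2)=0.2230

R_eq = 0.5757 Ω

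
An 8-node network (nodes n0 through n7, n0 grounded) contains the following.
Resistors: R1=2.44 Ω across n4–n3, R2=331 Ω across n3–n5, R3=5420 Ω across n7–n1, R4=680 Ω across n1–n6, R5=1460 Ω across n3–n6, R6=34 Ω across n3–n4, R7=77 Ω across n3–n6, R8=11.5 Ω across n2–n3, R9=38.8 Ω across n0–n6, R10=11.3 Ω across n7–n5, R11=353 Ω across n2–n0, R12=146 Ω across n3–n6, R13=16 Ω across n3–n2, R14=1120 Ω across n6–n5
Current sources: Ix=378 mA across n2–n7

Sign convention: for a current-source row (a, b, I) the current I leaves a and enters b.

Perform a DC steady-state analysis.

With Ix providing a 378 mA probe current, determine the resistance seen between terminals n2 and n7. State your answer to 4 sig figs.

Apply KCL at each of the 7 non-ground nodes and solve the resulting linear system.
Node n1: branches {R3, R4} → V_1 = 11.07
Node n2: branches {R8, R11, R13, Ix} → V_2 = -5.667
Node n3: branches {R1, R2, R5, R6, R7, R8, R12, R13} → V_3 = -3.245
Node n4: branches {R1, R6} → V_4 = -3.245
Node n5: branches {R2, R10, R14} → V_5 = 90.29
Node n6: branches {R4, R5, R7, R9, R12, R14} → V_6 = 0.6229
Node n7: branches {R3, R10, Ix} → V_7 = 94.38

R_eq = 264.7 Ω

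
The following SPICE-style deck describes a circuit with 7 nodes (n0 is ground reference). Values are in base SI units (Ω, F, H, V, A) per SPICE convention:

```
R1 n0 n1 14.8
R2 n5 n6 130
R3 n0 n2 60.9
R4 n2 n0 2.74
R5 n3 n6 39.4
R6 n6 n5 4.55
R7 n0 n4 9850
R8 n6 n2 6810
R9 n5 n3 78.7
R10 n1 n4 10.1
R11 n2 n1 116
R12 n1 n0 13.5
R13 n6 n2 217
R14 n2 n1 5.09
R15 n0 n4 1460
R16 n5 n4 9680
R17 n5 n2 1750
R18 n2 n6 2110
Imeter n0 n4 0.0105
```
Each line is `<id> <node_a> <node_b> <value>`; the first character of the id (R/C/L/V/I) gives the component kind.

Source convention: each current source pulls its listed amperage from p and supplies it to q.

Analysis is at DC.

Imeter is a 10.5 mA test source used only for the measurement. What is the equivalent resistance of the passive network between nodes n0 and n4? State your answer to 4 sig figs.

R_eq = 13.57 Ω

Element admittances at DC:
  Y(R1) = 0.06757 S between n0,n1
  Y(R2) = 0.007692 S between n5,n6
  Y(R3) = 0.01642 S between n0,n2
  Y(R4) = 0.3650 S between n2,n0
  Y(R5) = 0.02538 S between n3,n6
  Y(R6) = 0.2198 S between n6,n5
  Y(R7) = 0.0001015 S between n0,n4
  Y(R8) = 0.0001468 S between n6,n2
  Y(R9) = 0.01271 S between n5,n3
  Y(R10) = 0.09901 S between n1,n4
  Y(R11) = 0.008621 S between n2,n1
  Y(R12) = 0.07407 S between n1,n0
  Y(R13) = 0.004608 S between n6,n2
  Y(R14) = 0.1965 S between n2,n1
  Y(R15) = 0.0006849 S between n0,n4
  Y(R16) = 0.0001033 S between n5,n4
  Y(R17) = 0.0005714 S between n5,n2
  Y(R18) = 0.0004739 S between n2,n6
  Imeter: injects 0.0105 A into n4 (from n0)
Assemble and solve the 6×6 MNA system:
  V(n1)=0.03774  V(n2)=0.01322  V(n3)=0.01549  V(n4)=0.1425  V(n5)=0.01553  V(n6)=0.01548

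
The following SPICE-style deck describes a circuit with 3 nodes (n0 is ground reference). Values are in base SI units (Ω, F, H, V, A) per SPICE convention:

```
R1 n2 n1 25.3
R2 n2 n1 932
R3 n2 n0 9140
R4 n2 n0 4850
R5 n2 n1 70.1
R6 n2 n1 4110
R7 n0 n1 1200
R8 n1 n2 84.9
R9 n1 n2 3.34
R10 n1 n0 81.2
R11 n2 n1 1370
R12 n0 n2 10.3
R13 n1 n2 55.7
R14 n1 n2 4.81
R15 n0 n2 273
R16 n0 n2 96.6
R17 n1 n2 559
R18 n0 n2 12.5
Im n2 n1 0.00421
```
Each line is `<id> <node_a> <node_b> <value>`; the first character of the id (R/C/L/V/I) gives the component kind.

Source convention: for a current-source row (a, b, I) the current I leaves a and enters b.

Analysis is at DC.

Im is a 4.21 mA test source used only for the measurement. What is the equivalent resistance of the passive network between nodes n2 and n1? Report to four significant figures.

Element admittances at DC:
  Y(R1) = 0.03953 S between n2,n1
  Y(R2) = 0.001073 S between n2,n1
  Y(R3) = 0.0001094 S between n2,n0
  Y(R4) = 0.0002062 S between n2,n0
  Y(R5) = 0.01427 S between n2,n1
  Y(R6) = 0.0002433 S between n2,n1
  Y(R7) = 0.0008333 S between n0,n1
  Y(R8) = 0.01178 S between n1,n2
  Y(R9) = 0.2994 S between n1,n2
  Y(R10) = 0.01232 S between n1,n0
  Y(R11) = 0.0007299 S between n2,n1
  Y(R12) = 0.09709 S between n0,n2
  Y(R13) = 0.01795 S between n1,n2
  Y(R14) = 0.2079 S between n1,n2
  Y(R15) = 0.003663 S between n0,n2
  Y(R16) = 0.01035 S between n0,n2
  Y(R17) = 0.001789 S between n1,n2
  Y(R18) = 0.08000 S between n0,n2
  Im: injects 0.00421 A into n1 (from n2)
Assemble and solve the 2×2 MNA system:
  V(n1)=0.006490  V(n2)=-0.0004458

R_eq = 1.648 Ω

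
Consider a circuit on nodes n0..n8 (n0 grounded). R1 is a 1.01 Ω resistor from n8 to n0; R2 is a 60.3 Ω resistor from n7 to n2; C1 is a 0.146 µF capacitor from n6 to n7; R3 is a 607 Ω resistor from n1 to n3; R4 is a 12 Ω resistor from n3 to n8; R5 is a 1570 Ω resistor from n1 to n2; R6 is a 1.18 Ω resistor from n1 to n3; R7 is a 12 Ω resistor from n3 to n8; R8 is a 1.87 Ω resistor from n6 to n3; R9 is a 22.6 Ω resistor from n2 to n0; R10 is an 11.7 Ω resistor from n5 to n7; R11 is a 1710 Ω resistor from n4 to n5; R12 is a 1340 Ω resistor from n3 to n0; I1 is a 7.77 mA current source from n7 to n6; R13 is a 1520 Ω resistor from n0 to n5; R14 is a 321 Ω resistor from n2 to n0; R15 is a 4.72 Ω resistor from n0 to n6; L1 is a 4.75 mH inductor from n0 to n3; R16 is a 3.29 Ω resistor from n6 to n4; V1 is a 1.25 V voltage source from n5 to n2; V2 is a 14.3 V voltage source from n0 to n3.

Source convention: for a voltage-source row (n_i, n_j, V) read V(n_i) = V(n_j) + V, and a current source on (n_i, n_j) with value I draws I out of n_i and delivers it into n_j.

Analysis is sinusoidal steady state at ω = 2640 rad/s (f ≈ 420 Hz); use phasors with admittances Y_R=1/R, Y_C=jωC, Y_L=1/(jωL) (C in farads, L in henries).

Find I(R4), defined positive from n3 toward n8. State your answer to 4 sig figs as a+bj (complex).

Element admittances at ω=2640 rad/s:
  Y(R1) = 0.9901+0.000j S between n8,n0
  Y(R2) = 0.01658+0.000j S between n7,n2
  Y(C1) = 0.000+0.0003854j S between n6,n7
  Y(R3) = 0.001647+0.000j S between n1,n3
  Y(R4) = 0.08333+0.000j S between n3,n8
  Y(R5) = 0.0006369+0.000j S between n1,n2
  Y(R6) = 0.8475+0.000j S between n1,n3
  Y(R7) = 0.08333+0.000j S between n3,n8
  Y(R8) = 0.5348+0.000j S between n6,n3
  Y(R9) = 0.04425+0.000j S between n2,n0
  Y(R10) = 0.08547+0.000j S between n5,n7
  Y(R11) = 0.0005848+0.000j S between n4,n5
  Y(R12) = 0.0007463+0.000j S between n3,n0
  I1: injects 0.00777 A into n6 (from n7)
  Y(R13) = 0.0006579+0.000j S between n0,n5
  Y(R14) = 0.003115+0.000j S between n2,n0
  Y(R15) = 0.2119+0.000j S between n0,n6
  Y(L1) = 0.000-0.07974j S between n0,n3
  Y(R16) = 0.3040+0.000j S between n6,n4
  V1: constraint V(n5)−V(n2) = 1.25
  V2: constraint V(n0)−V(n3) = 14.3
Assemble and solve the 10×10 MNA system:
  V(n1)=-14.29-6.271e-05j  V(n2)=-0.4963-0.08367j  V(n3)=-14.30+0.000j  V(n4)=-10.20+0.005281j  V(n5)=0.7537-0.08367j  V(n6)=-10.22+0.005453j  V(n7)=0.4739-0.1241j  V(n8)=-2.060+0.000j
  i(V1)=-0.03081-0.003346j  i(V2)=-4.240+1.137j

-1.020+0.000j A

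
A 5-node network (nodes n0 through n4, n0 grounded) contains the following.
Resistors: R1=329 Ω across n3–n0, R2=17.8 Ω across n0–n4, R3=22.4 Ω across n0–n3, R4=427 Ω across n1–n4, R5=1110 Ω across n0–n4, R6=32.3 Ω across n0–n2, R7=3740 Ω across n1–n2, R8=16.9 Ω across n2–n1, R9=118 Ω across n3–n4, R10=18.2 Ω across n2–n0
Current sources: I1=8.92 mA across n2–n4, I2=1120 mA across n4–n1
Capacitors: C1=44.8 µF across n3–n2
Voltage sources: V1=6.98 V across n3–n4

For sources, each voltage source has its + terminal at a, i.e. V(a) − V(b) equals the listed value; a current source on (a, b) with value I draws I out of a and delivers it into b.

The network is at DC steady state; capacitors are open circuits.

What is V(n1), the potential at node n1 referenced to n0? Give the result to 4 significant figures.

28.99 V

Element admittances at DC:
  Y(R1) = 0.003040 S between n3,n0
  Y(R2) = 0.05618 S between n0,n4
  Y(R3) = 0.04464 S between n0,n3
  Y(R4) = 0.002342 S between n1,n4
  Y(R5) = 0.0009009 S between n0,n4
  Y(R6) = 0.03096 S between n0,n2
  I1: injects 0.00892 A into n4 (from n2)
  Y(C1) = 0.000 S between n3,n2
  I2: injects 1.12 A into n1 (from n4)
  Y(R7) = 0.0002674 S between n1,n2
  Y(R8) = 0.05917 S between n2,n1
  Y(R9) = 0.008475 S between n3,n4
  Y(R10) = 0.05495 S between n2,n0
  V1: constraint V(n3)−V(n4) = 6.98
Assemble and solve the 5×5 MNA system:
  V(n1)=28.99  V(n2)=11.79  V(n3)=-5.867  V(n4)=-12.85
  i(V1)=0.2206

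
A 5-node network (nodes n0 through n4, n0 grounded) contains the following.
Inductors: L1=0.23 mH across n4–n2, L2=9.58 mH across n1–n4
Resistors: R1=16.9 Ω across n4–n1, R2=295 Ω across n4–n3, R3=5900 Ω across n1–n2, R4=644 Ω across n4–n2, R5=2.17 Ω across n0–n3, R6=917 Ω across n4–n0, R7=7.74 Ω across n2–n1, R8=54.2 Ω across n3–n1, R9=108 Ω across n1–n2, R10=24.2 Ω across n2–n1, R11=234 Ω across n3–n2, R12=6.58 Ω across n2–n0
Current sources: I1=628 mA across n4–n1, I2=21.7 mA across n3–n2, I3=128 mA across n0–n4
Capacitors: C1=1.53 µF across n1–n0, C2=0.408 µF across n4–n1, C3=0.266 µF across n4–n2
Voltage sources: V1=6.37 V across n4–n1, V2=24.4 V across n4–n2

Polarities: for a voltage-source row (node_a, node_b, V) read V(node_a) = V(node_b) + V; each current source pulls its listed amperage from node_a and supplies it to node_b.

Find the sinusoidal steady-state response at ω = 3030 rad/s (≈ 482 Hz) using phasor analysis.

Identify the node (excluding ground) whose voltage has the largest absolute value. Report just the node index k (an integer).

4

MNA unknowns: 4 node voltages V₁..V_4 plus 2 source currents (V1, V2)
L1: Y=0.000-1.435j on G[4,2]
R1: Y=0.05917+0.000j on G[4,1]
R2: Y=0.003390+0.000j on G[4,3]
R3: Y=0.0001695+0.000j on G[1,2]
I1: z[4]−=0.628, z[1]+=0.628
R4: Y=0.001553+0.000j on G[4,2]
I2: z[3]−=0.0217, z[2]+=0.0217
R5: Y=0.4608+0.000j on G[0,3]
R6: Y=0.001091+0.000j on G[4,0]
L2: Y=0.000-0.03445j on G[1,4]
C1: Y=0.000+0.004636j on G[1,0]
I3: z[0]−=0.128, z[4]+=0.128
R7: Y=0.1292+0.000j on G[2,1]
C2: Y=0.000+0.001236j on G[4,1]
C3: Y=0.000+0.0008060j on G[4,2]
R8: Y=0.01845+0.000j on G[3,1]
R9: Y=0.009259+0.000j on G[1,2]
R10: Y=0.04132+0.000j on G[2,1]
R11: Y=0.004274+0.000j on G[3,2]
R12: Y=0.1520+0.000j on G[2,0]
V1: row V4−V1=6.37, i_V1 at 4,1
V2: row V4−V2=24.4, i_V2 at 4,2
solve → V1=16.49-0.4301j, V2=-1.537-0.4301j, V3=0.7261-0.02306j, V4=22.86-0.4301j
aux → i_V1=2.532+0.2805j, i_V2=-3.547+34.93j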